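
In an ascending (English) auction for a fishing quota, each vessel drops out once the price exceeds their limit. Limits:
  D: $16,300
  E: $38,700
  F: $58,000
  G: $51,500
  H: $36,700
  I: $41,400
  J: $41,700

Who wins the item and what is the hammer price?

Rule: the price rises until one bidder remains; the winner pays the price at which the last rival dropped out.
Limits ranked: 58,000 (F) > 51,500 (G) > 41,700 (J) > 41,400 (I) > 38,700 (E) > 36,700 (H) > …
Bidding ends when G exits at $51,500; F takes it.

F wins at $51,500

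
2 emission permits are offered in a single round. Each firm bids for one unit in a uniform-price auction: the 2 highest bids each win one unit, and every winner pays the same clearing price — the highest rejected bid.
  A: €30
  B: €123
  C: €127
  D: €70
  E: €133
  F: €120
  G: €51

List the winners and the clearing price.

E, C; each pays €123

Sorting: 133 (E), 127 (C), 123 (B), 120 (F), …
The 2 highest are E, C.
First losing bid is B's €123, which sets the uniform price.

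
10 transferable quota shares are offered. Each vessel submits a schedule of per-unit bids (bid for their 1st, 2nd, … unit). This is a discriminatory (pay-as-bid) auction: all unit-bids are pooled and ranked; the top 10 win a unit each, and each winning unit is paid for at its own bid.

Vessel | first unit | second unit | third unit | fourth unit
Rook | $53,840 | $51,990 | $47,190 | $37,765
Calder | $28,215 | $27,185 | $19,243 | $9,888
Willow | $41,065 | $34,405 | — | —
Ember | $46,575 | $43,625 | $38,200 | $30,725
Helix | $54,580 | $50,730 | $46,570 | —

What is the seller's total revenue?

Total revenue: $474,365

Merging the schedules and taking the best 10: 54,580 (Helix-1), 53,840 (Rook-1), 51,990 (Rook-2), 50,730 (Helix-2), 47,190 (Rook-3), 46,575 (Ember-1), 46,570 (Helix-3), 43,625 (Ember-2), 41,065 (Willow-1), 38,200 (Ember-3)
Next rejected bid: $37,765 (not a price — pay-as-bid).
Each winning unit pays its own bid.
Revenue = 54,580 + 53,840 + 51,990 + 50,730 + 47,190 + 46,575 + 46,570 + 43,625 + 41,065 + 38,200 = $474,365.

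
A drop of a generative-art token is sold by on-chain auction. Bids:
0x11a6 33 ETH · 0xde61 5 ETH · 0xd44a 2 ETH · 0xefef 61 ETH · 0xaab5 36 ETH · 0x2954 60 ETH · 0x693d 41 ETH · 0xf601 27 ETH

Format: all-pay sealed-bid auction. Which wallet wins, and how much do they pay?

0xefef pays 61 ETH

Rule: the highest bidder wins the item, but every bidder pays their own bid.
Bids in order: 61 (0xefef) > 60 (0x2954) > 41 (0x693d) > 36 (0xaab5) > 33 (0x11a6) > 27 (0xf601) > …
0xefef wins with the top bid; all bids are sunk regardless.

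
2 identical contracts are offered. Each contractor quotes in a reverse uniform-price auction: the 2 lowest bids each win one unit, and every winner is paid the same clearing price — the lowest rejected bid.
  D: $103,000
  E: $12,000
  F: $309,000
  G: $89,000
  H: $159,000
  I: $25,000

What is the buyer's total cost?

Total cost: $178,000

Ordering the bids: 12,000 (E), 25,000 (I), 89,000 (G), 103,000 (D), …
The 2 lowest are E, I.
Lowest unsuccessful bid: $89,000 → clearing price.
Total cost = 2 × $89,000 = $178,000.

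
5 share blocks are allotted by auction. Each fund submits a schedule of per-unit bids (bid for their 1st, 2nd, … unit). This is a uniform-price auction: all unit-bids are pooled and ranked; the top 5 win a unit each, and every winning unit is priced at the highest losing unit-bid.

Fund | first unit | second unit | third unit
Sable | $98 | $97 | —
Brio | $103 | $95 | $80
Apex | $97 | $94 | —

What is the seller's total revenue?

Total revenue: $470

Pooled unit-bids ranked (top 5): 103 (Brio-1), 98 (Sable-1), 97 (Sable-2), 97 (Apex-1), 95 (Brio-2)
The (k+1)-th unit-bid is $94.
Allocation: Apex 1, Brio 2, Sable 2. Every unit priced at $94.
Revenue = 5 × 94 = $470.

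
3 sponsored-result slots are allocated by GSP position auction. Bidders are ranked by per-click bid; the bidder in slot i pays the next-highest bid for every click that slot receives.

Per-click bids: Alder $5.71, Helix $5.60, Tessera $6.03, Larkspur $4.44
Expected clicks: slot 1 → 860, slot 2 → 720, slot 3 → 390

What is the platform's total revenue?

Total revenue: $10674.20

Ranked by bid: $6.03 (Tessera) > $5.71 (Alder) > $5.60 (Helix) > $4.44 (Larkspur)
Slot 1: Tessera pays $5.71 × 860 = $4910.60
Slot 2: Alder pays $5.60 × 720 = $4032.00
Slot 3: Helix pays $4.44 × 390 = $1731.60
Total = $10674.20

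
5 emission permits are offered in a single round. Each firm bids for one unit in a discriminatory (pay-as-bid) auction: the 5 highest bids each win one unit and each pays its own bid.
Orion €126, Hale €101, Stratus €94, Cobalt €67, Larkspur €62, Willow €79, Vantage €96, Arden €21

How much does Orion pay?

Bids ranked high→low: 126 (Orion), 101 (Hale), 96 (Vantage), 94 (Stratus), 79 (Willow), 67 (Cobalt), 62 (Larkspur), …
Winners (5 units): Orion, Hale, Vantage, Stratus, Willow.
Orion wins → own bid €126.

Orion pays €126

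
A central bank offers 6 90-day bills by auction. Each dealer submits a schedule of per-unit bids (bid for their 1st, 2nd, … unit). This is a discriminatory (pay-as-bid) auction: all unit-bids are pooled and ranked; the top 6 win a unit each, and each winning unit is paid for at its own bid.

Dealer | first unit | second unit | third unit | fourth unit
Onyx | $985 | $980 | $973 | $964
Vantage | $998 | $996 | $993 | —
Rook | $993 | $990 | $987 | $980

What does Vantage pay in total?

Pooled unit-bids ranked (top 6): 998 (Vantage-1), 996 (Vantage-2), 993 (Vantage-3), 993 (Rook-1), 990 (Rook-2), 987 (Rook-3)
Next rejected bid: $985 (not a price — pay-as-bid).
Vantage's winning unit-bids: 998 + 996 + 993 = $2,987.

Vantage pays $2,987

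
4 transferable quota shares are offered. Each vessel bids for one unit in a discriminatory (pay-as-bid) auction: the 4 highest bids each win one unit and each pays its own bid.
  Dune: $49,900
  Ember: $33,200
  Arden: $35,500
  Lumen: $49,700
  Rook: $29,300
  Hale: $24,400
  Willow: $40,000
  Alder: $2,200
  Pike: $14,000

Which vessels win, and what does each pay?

Dune $49,900, Lumen $49,700, Willow $40,000, Arden $35,500

Ordering the bids: 49,900 (Dune), 49,700 (Lumen), 40,000 (Willow), 35,500 (Arden), 33,200 (Ember), 29,300 (Rook), …
Winners (4 units): Dune, Lumen, Willow, Arden.
Each winner pays its own bid: Dune $49,900, Lumen $49,700, Willow $40,000, Arden $35,500.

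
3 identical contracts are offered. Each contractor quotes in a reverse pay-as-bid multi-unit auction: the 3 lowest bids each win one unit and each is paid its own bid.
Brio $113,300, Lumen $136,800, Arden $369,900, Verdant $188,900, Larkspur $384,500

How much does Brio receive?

Sorting: 113,300 (Brio), 136,800 (Lumen), 188,900 (Verdant), 369,900 (Arden), 384,500 (Larkspur)
Lowest 3: Brio, Lumen, Verdant.
Brio wins → own bid $113,300.

Brio is paid $113,300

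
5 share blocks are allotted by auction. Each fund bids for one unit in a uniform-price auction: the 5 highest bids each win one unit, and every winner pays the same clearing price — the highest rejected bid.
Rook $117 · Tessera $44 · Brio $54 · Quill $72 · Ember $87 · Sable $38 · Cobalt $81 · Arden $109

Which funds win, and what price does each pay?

Rook, Arden, Ember, Cobalt, Quill; each pays $54

Ordering the bids: 117 (Rook), 109 (Arden), 87 (Ember), 81 (Cobalt), 72 (Quill), 54 (Brio), 44 (Tessera), …
The 5 highest are Rook, Arden, Ember, Cobalt, Quill.
Clearing price = highest rejected bid = $54.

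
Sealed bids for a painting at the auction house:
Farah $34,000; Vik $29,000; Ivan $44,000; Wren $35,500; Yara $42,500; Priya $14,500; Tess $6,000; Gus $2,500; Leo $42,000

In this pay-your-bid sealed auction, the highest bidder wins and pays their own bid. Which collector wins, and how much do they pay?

Pay-your-bid sealed auction: the highest bidder wins and pays their own bid.
Bids in order: 44,000 (Ivan) > 42,500 (Yara) > 42,000 (Leo) > 35,500 (Wren) > 34,000 (Farah) > 29,000 (Vik) > …
Ivan has the highest bid and pays exactly that: $44,000.

Ivan pays $44,000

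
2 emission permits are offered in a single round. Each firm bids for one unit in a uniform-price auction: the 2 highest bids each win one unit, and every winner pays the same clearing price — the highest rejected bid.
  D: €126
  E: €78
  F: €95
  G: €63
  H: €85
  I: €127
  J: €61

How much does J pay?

Bids ranked high→low: 127 (I), 126 (D), 95 (F), 85 (H), …
Winners (2 units): I, D.
Clearing price = highest rejected bid = €95.
J does not win → pays €0.

J pays €0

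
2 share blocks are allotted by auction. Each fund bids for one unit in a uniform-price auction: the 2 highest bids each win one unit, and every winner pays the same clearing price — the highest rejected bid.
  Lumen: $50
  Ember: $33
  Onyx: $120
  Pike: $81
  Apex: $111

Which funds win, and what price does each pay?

Onyx, Apex; each pays $81

Sorting: 120 (Onyx), 111 (Apex), 81 (Pike), 50 (Lumen), …
Top 2: Onyx, Apex.
Highest unsuccessful bid: $81 → clearing price.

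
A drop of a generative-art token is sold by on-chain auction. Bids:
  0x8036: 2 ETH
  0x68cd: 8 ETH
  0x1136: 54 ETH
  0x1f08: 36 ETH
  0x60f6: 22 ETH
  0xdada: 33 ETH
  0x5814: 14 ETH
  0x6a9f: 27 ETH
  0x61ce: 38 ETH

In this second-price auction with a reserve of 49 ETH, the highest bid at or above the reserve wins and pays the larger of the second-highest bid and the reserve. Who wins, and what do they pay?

Bids ranked: 54 (0x1136) > 38 (0x61ce) > 36 (0x1f08) > 33 (0xdada) > 27 (0x6a9f) > 22 (0x60f6) > …
Highest eligible bid: 0x1136 at 54 ETH.
max(second-highest 38 ETH, reserve 49 ETH) = 49 ETH.

0x1136 pays 49 ETH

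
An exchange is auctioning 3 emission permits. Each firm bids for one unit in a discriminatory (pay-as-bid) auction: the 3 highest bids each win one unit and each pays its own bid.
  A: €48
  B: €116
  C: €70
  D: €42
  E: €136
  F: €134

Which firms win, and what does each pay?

E €136, F €134, B €116

Bids ranked high→low: 136 (E), 134 (F), 116 (B), 70 (C), 48 (A), …
Winners (3 units): E, F, B.
Each winner pays its own bid: E €136, F €134, B €116.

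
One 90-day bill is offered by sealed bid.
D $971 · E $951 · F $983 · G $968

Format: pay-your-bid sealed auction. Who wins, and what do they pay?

F pays $983

Bids in order: 983 (F) > 971 (D) > 968 (G) > 951 (E)
F is highest → pays own bid, $983.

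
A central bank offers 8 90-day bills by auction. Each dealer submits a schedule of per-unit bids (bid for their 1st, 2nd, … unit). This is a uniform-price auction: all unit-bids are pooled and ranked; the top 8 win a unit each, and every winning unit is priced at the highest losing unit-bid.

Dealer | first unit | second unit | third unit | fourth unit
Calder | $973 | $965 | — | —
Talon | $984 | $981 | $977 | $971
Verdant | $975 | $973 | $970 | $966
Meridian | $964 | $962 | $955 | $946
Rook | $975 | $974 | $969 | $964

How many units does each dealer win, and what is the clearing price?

All unit-bids, highest first — top 8: 984 (Talon-1), 981 (Talon-2), 977 (Talon-3), 975 (Verdant-1), 975 (Rook-1), 974 (Rook-2), 973 (Calder-1), 973 (Verdant-2)
Highest rejected unit-bid = $971.
Allocation: Calder 1, Rook 2, Talon 3, Verdant 2.

Calder 1, Rook 2, Talon 3, Verdant 2; clearing price $971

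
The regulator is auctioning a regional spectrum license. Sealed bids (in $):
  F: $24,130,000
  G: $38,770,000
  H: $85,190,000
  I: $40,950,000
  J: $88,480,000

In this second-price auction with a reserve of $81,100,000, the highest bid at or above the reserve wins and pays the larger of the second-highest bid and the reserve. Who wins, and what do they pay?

J pays $85,190,000

Second-price auction with a reserve of $81,100,000: the highest bid at or above the reserve wins and pays the larger of the second-highest bid and the reserve.
Sorting bids: 88,480,000 (J) > 85,190,000 (H) > 40,950,000 (I) > 38,770,000 (G) > 24,130,000 (F)
J has the top bid at or above the reserve ($88,480,000).
Second-highest bid $85,190,000 exceeds the reserve $81,100,000 → payment $85,190,000.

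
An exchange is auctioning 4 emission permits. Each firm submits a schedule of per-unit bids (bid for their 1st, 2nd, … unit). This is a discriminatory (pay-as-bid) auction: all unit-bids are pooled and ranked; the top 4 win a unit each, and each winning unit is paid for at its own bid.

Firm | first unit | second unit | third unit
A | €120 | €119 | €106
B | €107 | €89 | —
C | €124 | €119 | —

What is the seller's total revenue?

Pooled unit-bids ranked (top 4): 124 (C-1), 120 (A-1), 119 (A-2), 119 (C-2)
Next rejected bid: €107 (not a price — pay-as-bid).
Each winning unit pays its own bid.
Revenue = 124 + 120 + 119 + 119 = €482.

Total revenue: €482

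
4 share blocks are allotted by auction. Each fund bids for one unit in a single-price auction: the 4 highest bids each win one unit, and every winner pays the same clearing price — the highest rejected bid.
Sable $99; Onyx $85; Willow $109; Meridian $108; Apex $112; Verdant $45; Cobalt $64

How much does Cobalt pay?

Cobalt pays $0

Bids ranked high→low: 112 (Apex), 109 (Willow), 108 (Meridian), 99 (Sable), 85 (Onyx), 64 (Cobalt), …
Top 4: Apex, Willow, Meridian, Sable.
Clearing price = highest rejected bid = $85.
Cobalt does not win → pays $0.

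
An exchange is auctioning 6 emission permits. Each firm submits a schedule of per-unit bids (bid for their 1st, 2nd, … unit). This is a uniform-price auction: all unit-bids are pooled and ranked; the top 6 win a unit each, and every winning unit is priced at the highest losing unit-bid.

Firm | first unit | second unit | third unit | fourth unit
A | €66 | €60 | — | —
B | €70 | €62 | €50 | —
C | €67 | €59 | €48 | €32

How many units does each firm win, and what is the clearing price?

All unit-bids, highest first — top 6: 70 (B-1), 67 (C-1), 66 (A-1), 62 (B-2), 60 (A-2), 59 (C-2)
Highest rejected unit-bid = €50.
Allocation: A 2, B 2, C 2.

A 2, B 2, C 2; clearing price €50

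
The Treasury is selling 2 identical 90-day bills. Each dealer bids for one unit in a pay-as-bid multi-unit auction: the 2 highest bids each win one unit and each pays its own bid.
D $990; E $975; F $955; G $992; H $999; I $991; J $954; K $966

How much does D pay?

D pays $0

Sorting: 999 (H), 992 (G), 991 (I), 990 (D), …
The 2 highest are H, G.
D does not win → $0.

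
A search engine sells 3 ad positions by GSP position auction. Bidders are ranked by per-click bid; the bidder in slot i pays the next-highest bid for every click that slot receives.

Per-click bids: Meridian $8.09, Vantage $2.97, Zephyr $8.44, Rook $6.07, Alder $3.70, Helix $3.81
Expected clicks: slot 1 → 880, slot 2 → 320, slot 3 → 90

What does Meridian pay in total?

Per-click bids in order: $8.44 (Zephyr) > $8.09 (Meridian) > $6.07 (Rook) > $3.81 (Helix) > …
Meridian holds slot 2 → pays next bid $6.07 × 320 clicks = $1942.40.

Meridian pays $1942.40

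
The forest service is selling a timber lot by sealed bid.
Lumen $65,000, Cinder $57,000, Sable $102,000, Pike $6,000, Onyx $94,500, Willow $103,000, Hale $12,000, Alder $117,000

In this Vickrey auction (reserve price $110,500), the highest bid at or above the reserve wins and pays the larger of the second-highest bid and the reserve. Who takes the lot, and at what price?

Alder pays $110,500

Bids ranked: 117,000 (Alder) > 103,000 (Willow) > 102,000 (Sable) > 94,500 (Onyx) > 65,000 (Lumen) > 57,000 (Cinder) > …
Highest eligible bid: Alder at $117,000.
Second-highest bid $103,000 is below the reserve $110,500, so the reserve binds → payment $110,500.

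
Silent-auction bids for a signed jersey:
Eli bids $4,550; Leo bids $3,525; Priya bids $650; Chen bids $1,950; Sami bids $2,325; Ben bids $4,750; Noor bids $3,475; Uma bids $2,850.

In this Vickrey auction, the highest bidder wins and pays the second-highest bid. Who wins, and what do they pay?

Ben pays $4,550

Rule: the highest bidder wins and pays the second-highest bid.
Bids in order: 4,750 (Ben) > 4,550 (Eli) > 3,525 (Leo) > 3,475 (Noor) > 2,850 (Uma) > 2,325 (Sami) > …
Ben wins with the highest bid; price is set by the runner-up at $4,550.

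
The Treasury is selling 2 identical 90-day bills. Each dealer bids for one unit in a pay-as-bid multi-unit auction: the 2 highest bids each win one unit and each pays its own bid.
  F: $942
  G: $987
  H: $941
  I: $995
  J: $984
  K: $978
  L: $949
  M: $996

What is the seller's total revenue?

Ordering the bids: 996 (M), 995 (I), 987 (G), 984 (J), …
Top 2: M, I.
Total revenue = 996 + 995 = $1,991.

Total revenue: $1,991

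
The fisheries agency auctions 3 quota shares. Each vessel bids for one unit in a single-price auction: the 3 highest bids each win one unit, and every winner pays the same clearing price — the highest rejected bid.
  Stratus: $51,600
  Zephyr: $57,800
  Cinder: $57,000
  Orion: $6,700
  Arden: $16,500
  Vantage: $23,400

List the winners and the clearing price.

Zephyr, Cinder, Stratus; each pays $23,400

Sorting: 57,800 (Zephyr), 57,000 (Cinder), 51,600 (Stratus), 23,400 (Vantage), 16,500 (Arden), …
Winners (3 units): Zephyr, Cinder, Stratus.
First losing bid is Vantage's $23,400, which sets the uniform price.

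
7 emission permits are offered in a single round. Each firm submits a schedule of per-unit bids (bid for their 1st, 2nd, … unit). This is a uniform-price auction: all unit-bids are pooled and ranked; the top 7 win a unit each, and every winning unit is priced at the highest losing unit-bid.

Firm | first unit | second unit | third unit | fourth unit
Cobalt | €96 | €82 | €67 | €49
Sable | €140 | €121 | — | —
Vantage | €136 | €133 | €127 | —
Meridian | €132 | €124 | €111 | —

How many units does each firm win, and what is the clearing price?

Pooled unit-bids ranked (top 7): 140 (Sable-1), 136 (Vantage-1), 133 (Vantage-2), 132 (Meridian-1), 127 (Vantage-3), 124 (Meridian-2), 121 (Sable-2)
Highest rejected unit-bid = €111.
Allocation: Meridian 2, Sable 2, Vantage 3.

Meridian 2, Sable 2, Vantage 3; clearing price €111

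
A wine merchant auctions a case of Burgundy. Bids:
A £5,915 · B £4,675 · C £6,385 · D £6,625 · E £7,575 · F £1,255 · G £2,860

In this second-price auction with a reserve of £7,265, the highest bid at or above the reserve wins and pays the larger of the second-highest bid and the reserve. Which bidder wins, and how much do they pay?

E pays £7,265

Bids ranked: 7,575 (E) > 6,625 (D) > 6,385 (C) > 5,915 (A) > 4,675 (B) > 2,860 (G) > …
E has the top bid at or above the reserve (£7,575).
Second-highest bid £6,625 is below the reserve £7,265, so the reserve binds → payment £7,265.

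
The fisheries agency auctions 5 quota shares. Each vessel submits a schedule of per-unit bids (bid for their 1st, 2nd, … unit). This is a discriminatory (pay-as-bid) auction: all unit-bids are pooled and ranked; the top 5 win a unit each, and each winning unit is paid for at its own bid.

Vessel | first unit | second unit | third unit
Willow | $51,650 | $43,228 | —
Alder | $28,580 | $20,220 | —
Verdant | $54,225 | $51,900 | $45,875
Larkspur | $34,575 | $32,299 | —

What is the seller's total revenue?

Pooled unit-bids ranked (top 5): 54,225 (Verdant-1), 51,900 (Verdant-2), 51,650 (Willow-1), 45,875 (Verdant-3), 43,228 (Willow-2)
Next rejected bid: $34,575 (not a price — pay-as-bid).
Each winning unit pays its own bid.
Revenue = 54,225 + 51,900 + 51,650 + 45,875 + 43,228 = $246,878.

Total revenue: $246,878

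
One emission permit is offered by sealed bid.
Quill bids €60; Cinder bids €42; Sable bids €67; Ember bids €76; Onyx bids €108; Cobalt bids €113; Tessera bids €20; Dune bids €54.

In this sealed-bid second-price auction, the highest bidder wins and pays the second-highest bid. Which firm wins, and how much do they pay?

Cobalt pays €108

Sealed-bid second-price auction: the highest bidder wins and pays the second-highest bid.
Sorting bids: 113 (Cobalt) > 108 (Onyx) > 76 (Ember) > 67 (Sable) > 60 (Quill) > 54 (Dune) > …
Cobalt is highest; pays the second-highest bid, €108.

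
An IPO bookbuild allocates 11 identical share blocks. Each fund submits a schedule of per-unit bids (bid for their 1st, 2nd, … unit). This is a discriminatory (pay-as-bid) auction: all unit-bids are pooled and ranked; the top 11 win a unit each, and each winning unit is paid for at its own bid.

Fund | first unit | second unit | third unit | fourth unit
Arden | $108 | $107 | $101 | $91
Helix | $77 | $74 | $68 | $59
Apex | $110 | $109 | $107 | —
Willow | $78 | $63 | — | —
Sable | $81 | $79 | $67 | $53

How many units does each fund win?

Merging the schedules and taking the best 11: 110 (Apex-1), 109 (Apex-2), 108 (Arden-1), 107 (Arden-2), 107 (Apex-3), 101 (Arden-3), 91 (Arden-4), 81 (Sable-1), 79 (Sable-2), 78 (Willow-1), 77 (Helix-1)
Next rejected bid: $74 (not a price — pay-as-bid).
Allocation: Apex 3, Arden 4, Helix 1, Sable 2, Willow 1.

Apex 3, Arden 4, Helix 1, Sable 2, Willow 1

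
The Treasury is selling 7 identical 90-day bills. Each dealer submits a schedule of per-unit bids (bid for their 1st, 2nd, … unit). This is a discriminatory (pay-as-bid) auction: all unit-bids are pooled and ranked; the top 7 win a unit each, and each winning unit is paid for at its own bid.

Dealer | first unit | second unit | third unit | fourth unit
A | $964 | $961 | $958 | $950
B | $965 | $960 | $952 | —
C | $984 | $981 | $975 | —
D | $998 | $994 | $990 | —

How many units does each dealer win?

B 1, C 3, D 3

All unit-bids, highest first — top 7: 998 (D-1), 994 (D-2), 990 (D-3), 984 (C-1), 981 (C-2), 975 (C-3), 965 (B-1)
Next rejected bid: $964 (not a price — pay-as-bid).
Allocation: B 1, C 3, D 3.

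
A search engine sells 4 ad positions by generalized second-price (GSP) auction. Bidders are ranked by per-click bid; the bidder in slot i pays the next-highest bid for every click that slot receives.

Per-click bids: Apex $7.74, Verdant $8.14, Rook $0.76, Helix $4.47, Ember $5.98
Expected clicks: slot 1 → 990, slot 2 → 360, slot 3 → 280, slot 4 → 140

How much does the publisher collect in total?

Sorting advertisers: $8.14 (Verdant) > $7.74 (Apex) > $5.98 (Ember) > $4.47 (Helix) > $0.76 (Rook)
Slot 1: Verdant pays $7.74 × 990 = $7662.60
Slot 2: Apex pays $5.98 × 360 = $2152.80
Slot 3: Ember pays $4.47 × 280 = $1251.60
Slot 4: Helix pays $0.76 × 140 = $106.40
Total = $11173.40

Total revenue: $11173.40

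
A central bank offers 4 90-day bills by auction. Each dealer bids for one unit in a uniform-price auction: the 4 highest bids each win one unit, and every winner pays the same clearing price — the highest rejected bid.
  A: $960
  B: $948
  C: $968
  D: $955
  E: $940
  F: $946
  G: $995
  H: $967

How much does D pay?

D pays $0

Ordering the bids: 995 (G), 968 (C), 967 (H), 960 (A), 955 (D), 948 (B), …
Top 4: G, C, H, A.
Highest unsuccessful bid: $955 → clearing price.
D does not win → pays $0.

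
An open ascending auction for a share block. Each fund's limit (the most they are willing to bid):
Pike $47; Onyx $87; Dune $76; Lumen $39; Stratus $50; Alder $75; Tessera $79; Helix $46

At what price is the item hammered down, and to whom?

Rule: the price rises until one bidder remains; the winner pays the price at which the last rival dropped out.
Limits ranked: 87 (Onyx) > 79 (Tessera) > 76 (Dune) > 75 (Alder) > 50 (Stratus) > 47 (Pike) > …
Bidding ends when Tessera exits at $79; Onyx takes it.

Onyx wins at $79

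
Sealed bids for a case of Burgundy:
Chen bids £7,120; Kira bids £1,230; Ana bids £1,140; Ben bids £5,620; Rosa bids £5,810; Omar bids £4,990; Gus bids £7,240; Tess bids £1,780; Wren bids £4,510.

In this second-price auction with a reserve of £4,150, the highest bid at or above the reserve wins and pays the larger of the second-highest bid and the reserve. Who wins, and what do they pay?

Gus pays £7,120

Sorting bids: 7,240 (Gus) > 7,120 (Chen) > 5,810 (Rosa) > 5,620 (Ben) > 4,990 (Omar) > 4,510 (Wren) > …
Highest eligible bid: Gus at £7,240.
max(second-highest £7,120, reserve £4,150) = £7,120; the reserve does not bind.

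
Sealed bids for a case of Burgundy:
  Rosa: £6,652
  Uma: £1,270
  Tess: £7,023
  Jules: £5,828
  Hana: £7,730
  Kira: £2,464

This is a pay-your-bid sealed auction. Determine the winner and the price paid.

Hana pays £7,730

Sorting bids: 7,730 (Hana) > 7,023 (Tess) > 6,652 (Rosa) > 5,828 (Jules) > 2,464 (Kira) > 1,270 (Uma)
Hana is highest → pays own bid, £7,730.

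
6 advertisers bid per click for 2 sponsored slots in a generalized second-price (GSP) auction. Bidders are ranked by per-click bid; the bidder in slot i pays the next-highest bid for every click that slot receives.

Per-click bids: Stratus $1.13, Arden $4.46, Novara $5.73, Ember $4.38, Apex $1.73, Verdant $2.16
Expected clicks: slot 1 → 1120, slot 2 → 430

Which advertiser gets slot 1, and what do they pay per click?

Novara; $4.46 per click

Per-click bids in order: $5.73 (Novara) > $4.46 (Arden) > $4.38 (Ember) > …
Slot 1 goes to the first-ranked bidder, Novara, who pays the next bid down: $4.46/click.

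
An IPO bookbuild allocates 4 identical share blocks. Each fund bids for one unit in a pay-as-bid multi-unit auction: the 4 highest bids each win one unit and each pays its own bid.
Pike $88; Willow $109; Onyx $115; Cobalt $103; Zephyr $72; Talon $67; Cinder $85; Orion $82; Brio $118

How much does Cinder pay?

Ordering the bids: 118 (Brio), 115 (Onyx), 109 (Willow), 103 (Cobalt), 88 (Pike), 85 (Cinder), …
Top 4: Brio, Onyx, Willow, Cobalt.
Cinder does not win → $0.

Cinder pays $0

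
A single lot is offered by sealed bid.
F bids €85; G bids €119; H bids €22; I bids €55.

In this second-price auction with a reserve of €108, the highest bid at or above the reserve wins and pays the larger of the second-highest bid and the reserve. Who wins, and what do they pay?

Rule: the highest bid at or above the reserve wins and pays the larger of the second-highest bid and the reserve.
Bids in order: 119 (G) > 85 (F) > 55 (I) > 22 (H)
G has the top bid at or above the reserve (€119).
Second-highest bid €85 is below the reserve €108, so the reserve binds → payment €108.

G pays €108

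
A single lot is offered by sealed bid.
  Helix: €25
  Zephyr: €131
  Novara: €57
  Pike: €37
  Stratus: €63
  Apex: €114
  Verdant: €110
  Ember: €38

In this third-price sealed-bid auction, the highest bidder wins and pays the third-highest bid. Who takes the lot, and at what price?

Sorting bids: 131 (Zephyr) > 114 (Apex) > 110 (Verdant) > 63 (Stratus) > 57 (Novara) > 38 (Ember) > …
Zephyr wins; payment is bid #3 in the ranking = €110.

Zephyr pays €110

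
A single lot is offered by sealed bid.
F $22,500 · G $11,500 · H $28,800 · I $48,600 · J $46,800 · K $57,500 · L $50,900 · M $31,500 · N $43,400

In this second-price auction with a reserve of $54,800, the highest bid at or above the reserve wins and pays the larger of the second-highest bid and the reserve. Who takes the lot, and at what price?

K pays $54,800

Sorting bids: 57,500 (K) > 50,900 (L) > 48,600 (I) > 46,800 (J) > 43,400 (N) > 31,500 (M) > …
Highest eligible bid: K at $57,500.
max(second-highest $50,900, reserve $54,800) = $54,800.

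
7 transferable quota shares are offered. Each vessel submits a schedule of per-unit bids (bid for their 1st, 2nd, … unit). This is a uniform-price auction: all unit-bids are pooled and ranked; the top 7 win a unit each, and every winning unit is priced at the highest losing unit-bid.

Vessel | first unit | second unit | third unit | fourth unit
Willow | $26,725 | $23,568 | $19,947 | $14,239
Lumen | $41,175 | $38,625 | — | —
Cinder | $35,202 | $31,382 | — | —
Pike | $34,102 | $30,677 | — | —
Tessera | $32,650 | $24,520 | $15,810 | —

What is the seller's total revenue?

Pooled unit-bids ranked (top 7): 41,175 (Lumen-1), 38,625 (Lumen-2), 35,202 (Cinder-1), 34,102 (Pike-1), 32,650 (Tessera-1), 31,382 (Cinder-2), 30,677 (Pike-2)
First bid not allocated: $26,725.
Allocation: Cinder 2, Lumen 2, Pike 2, Tessera 1. Every unit priced at $26,725.
Revenue = 7 × 26,725 = $187,075.

Total revenue: $187,075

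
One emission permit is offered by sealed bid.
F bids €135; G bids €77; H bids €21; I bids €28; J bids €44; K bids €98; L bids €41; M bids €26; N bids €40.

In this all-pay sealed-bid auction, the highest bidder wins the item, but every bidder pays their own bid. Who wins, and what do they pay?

F pays €135

All-pay sealed-bid auction: the highest bidder wins the item, but every bidder pays their own bid.
Bids ranked: 135 (F) > 98 (K) > 77 (G) > 44 (J) > 41 (L) > 40 (N) > …
F wins with the top bid; all bids are sunk regardless.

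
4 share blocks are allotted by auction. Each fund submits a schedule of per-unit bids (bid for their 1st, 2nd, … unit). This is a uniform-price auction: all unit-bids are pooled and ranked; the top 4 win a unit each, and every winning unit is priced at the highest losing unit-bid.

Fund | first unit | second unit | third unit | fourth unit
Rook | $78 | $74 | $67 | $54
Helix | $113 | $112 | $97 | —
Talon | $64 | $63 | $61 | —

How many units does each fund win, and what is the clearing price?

Helix 3, Rook 1; clearing price $74

All unit-bids, highest first — top 4: 113 (Helix-1), 112 (Helix-2), 97 (Helix-3), 78 (Rook-1)
First bid not allocated: $74.
Allocation: Helix 3, Rook 1.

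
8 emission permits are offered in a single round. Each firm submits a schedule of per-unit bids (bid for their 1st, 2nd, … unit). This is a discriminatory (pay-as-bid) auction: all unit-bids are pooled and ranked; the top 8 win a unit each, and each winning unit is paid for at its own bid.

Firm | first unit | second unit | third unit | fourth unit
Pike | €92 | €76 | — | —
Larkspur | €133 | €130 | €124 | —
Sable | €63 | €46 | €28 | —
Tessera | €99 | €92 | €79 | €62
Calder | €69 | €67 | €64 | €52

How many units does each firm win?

Larkspur 3, Pike 2, Tessera 3

Merging the schedules and taking the best 8: 133 (Larkspur-1), 130 (Larkspur-2), 124 (Larkspur-3), 99 (Tessera-1), 92 (Pike-1), 92 (Tessera-2), 79 (Tessera-3), 76 (Pike-2)
Next rejected bid: €69 (not a price — pay-as-bid).
Allocation: Larkspur 3, Pike 2, Tessera 3.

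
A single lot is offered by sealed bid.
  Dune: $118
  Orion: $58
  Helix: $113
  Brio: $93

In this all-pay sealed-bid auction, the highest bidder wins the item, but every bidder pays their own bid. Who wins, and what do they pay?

Rule: the highest bidder wins the item, but every bidder pays their own bid.
Bids ranked: 118 (Dune) > 113 (Helix) > 93 (Brio) > 58 (Orion)
Dune wins with the top bid; all bids are sunk regardless.

Dune pays $118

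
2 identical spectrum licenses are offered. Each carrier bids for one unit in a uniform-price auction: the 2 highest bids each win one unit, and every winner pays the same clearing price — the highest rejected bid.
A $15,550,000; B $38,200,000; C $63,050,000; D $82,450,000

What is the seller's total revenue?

Total revenue: $76,400,000

Ordering the bids: 82,450,000 (D), 63,050,000 (C), 38,200,000 (B), 15,550,000 (A)
Top 2: D, C.
Highest unsuccessful bid: $38,200,000 → clearing price.
Total revenue = 2 × $38,200,000 = $76,400,000.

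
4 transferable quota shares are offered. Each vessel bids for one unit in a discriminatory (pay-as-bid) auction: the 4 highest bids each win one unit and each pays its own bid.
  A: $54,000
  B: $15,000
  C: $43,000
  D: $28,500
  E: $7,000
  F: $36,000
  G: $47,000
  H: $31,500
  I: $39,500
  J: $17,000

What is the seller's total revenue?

Ordering the bids: 54,000 (A), 47,000 (G), 43,000 (C), 39,500 (I), 36,000 (F), 31,500 (H), …
Winners (4 units): A, G, C, I.
Total revenue = 54,000 + 47,000 + 43,000 + 39,500 = $183,500.

Total revenue: $183,500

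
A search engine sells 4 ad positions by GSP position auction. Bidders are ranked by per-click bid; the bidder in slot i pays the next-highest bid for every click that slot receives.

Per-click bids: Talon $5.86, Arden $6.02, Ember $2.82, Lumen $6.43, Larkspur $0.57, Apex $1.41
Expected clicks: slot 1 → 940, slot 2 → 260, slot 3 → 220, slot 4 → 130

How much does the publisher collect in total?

Ranked by bid: $6.43 (Lumen) > $6.02 (Arden) > $5.86 (Talon) > $2.82 (Ember) > $1.41 (Apex) > …
Slot 1: Lumen pays $6.02 × 940 = $5658.80
Slot 2: Arden pays $5.86 × 260 = $1523.60
Slot 3: Talon pays $2.82 × 220 = $620.40
Slot 4: Ember pays $1.41 × 130 = $183.30
Total = $7986.10

Total revenue: $7986.10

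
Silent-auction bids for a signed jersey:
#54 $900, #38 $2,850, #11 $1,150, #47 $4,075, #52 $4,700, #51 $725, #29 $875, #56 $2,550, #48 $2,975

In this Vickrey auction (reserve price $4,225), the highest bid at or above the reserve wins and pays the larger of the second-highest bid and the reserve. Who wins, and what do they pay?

#52 pays $4,225

Bids in order: 4,700 (#52) > 4,075 (#47) > 2,975 (#48) > 2,850 (#38) > 2,550 (#56) > 1,150 (#11) > …
#52 has the top bid at or above the reserve ($4,700).
Second-highest bid $4,075 is below the reserve $4,225, so the reserve binds → payment $4,225.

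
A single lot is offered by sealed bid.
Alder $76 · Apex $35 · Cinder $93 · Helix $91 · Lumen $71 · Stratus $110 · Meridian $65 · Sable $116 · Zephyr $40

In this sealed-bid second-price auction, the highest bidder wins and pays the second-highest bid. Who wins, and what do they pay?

Bids in order: 116 (Sable) > 110 (Stratus) > 93 (Cinder) > 91 (Helix) > 76 (Alder) > 71 (Lumen) > …
Sable wins with the highest bid; price is set by the runner-up at $110.

Sable pays $110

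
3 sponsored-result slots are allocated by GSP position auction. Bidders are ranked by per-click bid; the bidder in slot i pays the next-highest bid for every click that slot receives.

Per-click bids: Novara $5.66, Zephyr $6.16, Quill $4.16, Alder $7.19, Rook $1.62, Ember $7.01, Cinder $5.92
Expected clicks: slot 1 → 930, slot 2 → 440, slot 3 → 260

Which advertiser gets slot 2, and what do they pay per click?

Ember; $6.16 per click

Per-click bids in order: $7.19 (Alder) > $7.01 (Ember) > $6.16 (Zephyr) > $5.92 (Cinder) > …
Slot 2 goes to the second-ranked bidder, Ember, who pays the next bid down: $6.16/click.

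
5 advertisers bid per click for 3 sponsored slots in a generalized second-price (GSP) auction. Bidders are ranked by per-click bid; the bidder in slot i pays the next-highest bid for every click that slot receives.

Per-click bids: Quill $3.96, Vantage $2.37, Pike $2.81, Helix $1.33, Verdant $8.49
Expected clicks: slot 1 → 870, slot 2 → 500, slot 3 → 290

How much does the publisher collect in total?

Ranked by bid: $8.49 (Verdant) > $3.96 (Quill) > $2.81 (Pike) > $2.37 (Vantage) > …
Slot 1: Verdant pays $3.96 × 870 = $3445.20
Slot 2: Quill pays $2.81 × 500 = $1405.00
Slot 3: Pike pays $2.37 × 290 = $687.30
Total = $5537.50

Total revenue: $5537.50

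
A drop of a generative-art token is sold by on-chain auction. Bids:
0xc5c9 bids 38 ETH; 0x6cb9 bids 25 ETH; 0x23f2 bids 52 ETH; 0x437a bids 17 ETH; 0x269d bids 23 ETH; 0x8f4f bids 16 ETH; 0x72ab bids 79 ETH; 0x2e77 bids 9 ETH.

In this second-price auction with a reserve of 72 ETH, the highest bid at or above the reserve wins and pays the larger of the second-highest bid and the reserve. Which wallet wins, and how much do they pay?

0x72ab pays 72 ETH

Second-price auction with a reserve of 72 ETH: the highest bid at or above the reserve wins and pays the larger of the second-highest bid and the reserve.
Sorting bids: 79 (0x72ab) > 52 (0x23f2) > 38 (0xc5c9) > 25 (0x6cb9) > 23 (0x269d) > 17 (0x437a) > …
0x72ab has the top bid at or above the reserve (79 ETH).
max(second-highest 52 ETH, reserve 72 ETH) = 72 ETH.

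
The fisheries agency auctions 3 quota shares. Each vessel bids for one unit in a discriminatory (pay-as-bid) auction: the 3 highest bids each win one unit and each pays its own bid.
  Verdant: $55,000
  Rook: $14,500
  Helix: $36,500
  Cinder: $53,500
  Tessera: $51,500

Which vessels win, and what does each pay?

Verdant $55,000, Cinder $53,500, Tessera $51,500

Ordering the bids: 55,000 (Verdant), 53,500 (Cinder), 51,500 (Tessera), 36,500 (Helix), 14,500 (Rook)
Winners (3 units): Verdant, Cinder, Tessera.
Each winner pays its own bid: Verdant $55,000, Cinder $53,500, Tessera $51,500.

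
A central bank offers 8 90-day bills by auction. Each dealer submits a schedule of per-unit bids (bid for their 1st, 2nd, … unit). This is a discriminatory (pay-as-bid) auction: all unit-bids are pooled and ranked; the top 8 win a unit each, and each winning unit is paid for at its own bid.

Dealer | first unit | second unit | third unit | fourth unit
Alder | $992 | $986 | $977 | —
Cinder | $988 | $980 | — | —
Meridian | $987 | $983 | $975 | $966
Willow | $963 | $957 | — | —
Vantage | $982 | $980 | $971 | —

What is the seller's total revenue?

Total revenue: $7,878

All unit-bids, highest first — top 8: 992 (Alder-1), 988 (Cinder-1), 987 (Meridian-1), 986 (Alder-2), 983 (Meridian-2), 982 (Vantage-1), 980 (Cinder-2), 980 (Vantage-2)
Next rejected bid: $977 (not a price — pay-as-bid).
Each winning unit pays its own bid.
Revenue = 992 + 988 + 987 + 986 + 983 + 982 + 980 + 980 = $7,878.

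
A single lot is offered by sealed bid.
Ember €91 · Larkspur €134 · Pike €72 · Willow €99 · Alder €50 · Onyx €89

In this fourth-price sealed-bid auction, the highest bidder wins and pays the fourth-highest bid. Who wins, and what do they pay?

Larkspur pays €89

Sorting bids: 134 (Larkspur) > 99 (Willow) > 91 (Ember) > 89 (Onyx) > 72 (Pike) > 50 (Alder)
Larkspur is highest; pays the fourth-highest bid, €89.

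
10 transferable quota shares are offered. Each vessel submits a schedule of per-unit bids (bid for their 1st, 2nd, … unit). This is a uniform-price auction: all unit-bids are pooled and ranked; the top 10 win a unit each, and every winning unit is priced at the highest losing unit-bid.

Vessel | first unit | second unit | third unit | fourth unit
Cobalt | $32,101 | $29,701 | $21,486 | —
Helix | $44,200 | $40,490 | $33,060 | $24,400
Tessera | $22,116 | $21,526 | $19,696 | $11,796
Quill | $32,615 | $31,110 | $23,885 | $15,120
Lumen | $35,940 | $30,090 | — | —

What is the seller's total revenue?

Total revenue: $238,850

Merging the schedules and taking the best 10: 44,200 (Helix-1), 40,490 (Helix-2), 35,940 (Lumen-1), 33,060 (Helix-3), 32,615 (Quill-1), 32,101 (Cobalt-1), 31,110 (Quill-2), 30,090 (Lumen-2), 29,701 (Cobalt-2), 24,400 (Helix-4)
First bid not allocated: $23,885.
Allocation: Cobalt 2, Helix 4, Lumen 2, Quill 2. Every unit priced at $23,885.
Revenue = 10 × 23,885 = $238,850.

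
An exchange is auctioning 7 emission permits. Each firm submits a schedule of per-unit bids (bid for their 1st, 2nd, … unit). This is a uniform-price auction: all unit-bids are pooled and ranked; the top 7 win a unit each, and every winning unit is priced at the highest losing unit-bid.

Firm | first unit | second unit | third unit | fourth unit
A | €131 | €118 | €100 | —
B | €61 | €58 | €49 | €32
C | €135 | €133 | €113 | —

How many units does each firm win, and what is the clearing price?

A 3, B 1, C 3; clearing price €58

All unit-bids, highest first — top 7: 135 (C-1), 133 (C-2), 131 (A-1), 118 (A-2), 113 (C-3), 100 (A-3), 61 (B-1)
The (k+1)-th unit-bid is €58.
Allocation: A 3, B 1, C 3.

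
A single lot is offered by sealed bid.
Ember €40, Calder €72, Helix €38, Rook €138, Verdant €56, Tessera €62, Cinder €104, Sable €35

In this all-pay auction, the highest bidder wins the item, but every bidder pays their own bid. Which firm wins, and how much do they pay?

Bids in order: 138 (Rook) > 104 (Cinder) > 72 (Calder) > 62 (Tessera) > 56 (Verdant) > 40 (Ember) > …
Rook is highest and takes the item; every bidder forfeits their bid.

Rook pays €138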